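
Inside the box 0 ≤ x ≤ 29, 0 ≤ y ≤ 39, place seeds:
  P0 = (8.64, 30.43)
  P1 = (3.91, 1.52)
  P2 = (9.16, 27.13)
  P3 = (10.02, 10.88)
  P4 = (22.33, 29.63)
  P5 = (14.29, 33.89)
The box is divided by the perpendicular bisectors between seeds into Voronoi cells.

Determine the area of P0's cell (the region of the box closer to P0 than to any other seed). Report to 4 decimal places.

Area of P0's cell: 111.0421

1. box [0,29]×[0,39]: [(0, 0) (29, 0) (29, 39) (0, 39)]
2. ⊥bis P0·P1 via (6.275,15.975): [(0, 17.0017) (29, 12.2569) (29, 39) (0, 39)]  |A|=706.7504
3. ⊥bis P0·P2 via (8.9,28.78): [(0, 27.3776) (29, 31.9473) (29, 39) (0, 39)]  |A|=270.7897
4. ⊥bis P0·P3 via (9.33,20.655): [(0, 27.3776) (29, 31.9473) (29, 39) (0, 39)]  |A|=270.7897
5. ⊥bis P0·P4 via (15.485,30.03): [(0, 27.3776) (15.4725, 29.8157) (16.0092, 39) (0, 39)]  |A|=163.4307
6. ⊥bis P0·P5 via (11.465,32.16): [(0, 27.3776) (13.127, 29.4461) (7.2763, 39) (0, 39)]  |A|=111.0421
7. canonical 4-gon: [(0, 27.3776) (13.127, 29.4461) (7.2763, 39) (0, 39)]
8. shoelace: 111.0421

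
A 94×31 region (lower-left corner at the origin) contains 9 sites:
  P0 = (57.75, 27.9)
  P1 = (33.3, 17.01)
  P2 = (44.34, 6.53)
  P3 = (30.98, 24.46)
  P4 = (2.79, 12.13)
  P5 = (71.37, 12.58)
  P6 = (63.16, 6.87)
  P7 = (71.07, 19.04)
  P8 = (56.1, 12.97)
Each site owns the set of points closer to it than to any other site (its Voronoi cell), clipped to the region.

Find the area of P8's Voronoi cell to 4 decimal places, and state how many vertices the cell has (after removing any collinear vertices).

Area of P8's cell: 195.3229 (6 vertices)

1. box [0,94]×[0,31]: [(0, 0) (94, 0) (94, 31) (0, 31)]
2. ⊥bis P8·P0 via (56.925,20.435): [(0, 26.7261) (0, 0) (94, 0) (94, 16.3376)]  |A|=2023.9957
3. ⊥bis P8·P1 via (44.7,14.99): [(45.8811, 21.6555) (42.0439, 0) (94, 0) (94, 16.3376)]  |A|=955.6431
4. ⊥bis P8·P2 via (50.22,9.75): [(45.8811, 21.6555) (45.348, 18.6468) (55.5593, 0) (94, 0) (94, 16.3376)]  |A|=829.6337
5. ⊥bis P8·P3 via (43.54,18.715): [(45.8811, 21.6555) (45.348, 18.6468) (55.5593, 0) (94, 0) (94, 16.3376)]  |A|=829.6337
6. ⊥bis P8·P4 via (29.445,12.55): [(45.8811, 21.6555) (45.348, 18.6468) (55.5593, 0) (94, 0) (94, 16.3376)]  |A|=829.6337
7. ⊥bis P8·P5 via (63.735,12.775): [(63.9109, 19.6629) (45.8811, 21.6555) (45.348, 18.6468) (55.5593, 0) (63.4087, 0)]  |A|=283.0843
8. ⊥bis P8·P6 via (59.63,9.92): [(63.7849, 14.7288) (63.9109, 19.6629) (45.8811, 21.6555) (45.348, 18.6468) (53.8134, 3.1881)]  |A|=199.309
9. ⊥bis P8·P7 via (63.585,16.005): [(63.7849, 14.7288) (63.8037, 15.4656) (62.0169, 19.8723) (45.8811, 21.6555) (45.348, 18.6468) (53.8134, 3.1881)]  |A|=195.3229
10. canonical 6-gon: [(63.7849, 14.7288) (63.8037, 15.4656) (62.0169, 19.8723) (45.8811, 21.6555) (45.348, 18.6468) (53.8134, 3.1881)]
11. shoelace: 195.3229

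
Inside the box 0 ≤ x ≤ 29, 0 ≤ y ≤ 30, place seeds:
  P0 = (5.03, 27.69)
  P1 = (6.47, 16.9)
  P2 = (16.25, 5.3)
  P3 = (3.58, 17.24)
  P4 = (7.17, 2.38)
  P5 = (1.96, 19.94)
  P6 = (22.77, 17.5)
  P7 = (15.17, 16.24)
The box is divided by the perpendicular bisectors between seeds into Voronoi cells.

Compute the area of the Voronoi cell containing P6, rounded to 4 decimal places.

Area of P6's cell: 221.1443

1. box [0,29]×[0,30]: [(0, 0) (29, 0) (29, 30) (0, 30)]
2. ⊥bis P6·P0 via (13.9,22.595): [(0.9212, 0) (29, 0) (29, 30) (18.1535, 30)]  |A|=583.8789
3. ⊥bis P6·P1 via (14.62,17.2): [(14.39, 23.4481) (15.2531, 0) (29, 0) (29, 30) (18.1535, 30)]  |A|=415.8514
4. ⊥bis P6·P2 via (19.51,11.4): [(14.39, 23.4481) (14.7397, 13.9494) (29, 6.3283) (29, 30) (18.1535, 30)]  |A|=274.8493
5. ⊥bis P6·P3 via (13.175,17.37): [(14.39, 23.4481) (14.7397, 13.9494) (29, 6.3283) (29, 30) (18.1535, 30)]  |A|=274.8493
6. ⊥bis P6·P4 via (14.97,9.94): [(14.39, 23.4481) (14.7397, 13.9494) (29, 6.3283) (29, 30) (18.1535, 30)]  |A|=274.8493
7. ⊥bis P6·P5 via (12.365,18.72): [(14.39, 23.4481) (14.7397, 13.9494) (29, 6.3283) (29, 30) (18.1535, 30)]  |A|=274.8493
8. ⊥bis P6·P7 via (18.97,16.87): [(17.0979, 28.1622) (19.9125, 11.1849) (29, 6.3283) (29, 30) (18.1535, 30)]  |A|=221.1443
9. canonical 5-gon: [(17.0979, 28.1622) (19.9125, 11.1849) (29, 6.3283) (29, 30) (18.1535, 30)]
10. shoelace: 221.1443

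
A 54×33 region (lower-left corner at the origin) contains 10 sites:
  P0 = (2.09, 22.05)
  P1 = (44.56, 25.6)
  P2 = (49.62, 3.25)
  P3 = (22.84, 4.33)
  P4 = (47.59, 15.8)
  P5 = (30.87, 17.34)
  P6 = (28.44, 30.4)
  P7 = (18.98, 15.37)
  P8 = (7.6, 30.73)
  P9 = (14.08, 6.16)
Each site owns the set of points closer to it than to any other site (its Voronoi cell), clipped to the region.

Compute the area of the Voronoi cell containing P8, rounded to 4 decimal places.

Area of P8's cell: 140.2419

1. box [0,54]×[0,33]: [(0, 0) (54, 0) (54, 33) (0, 33)]
2. ⊥bis P8·P0 via (4.845,26.39): [(0, 29.4656) (46.4176, 0) (54, 0) (54, 33) (0, 33)]  |A|=1098.139
3. ⊥bis P8·P1 via (26.08,28.165): [(0, 29.4656) (24.1341, 14.1454) (26.7511, 33) (0, 33)]  |A|=294.8404
4. ⊥bis P8·P2 via (28.61,16.99): [(0, 29.4656) (24.1341, 14.1454) (26.7511, 33) (0, 33)]  |A|=294.8404
5. ⊥bis P8·P3 via (15.22,17.53): [(0, 29.4656) (17.0962, 18.6131) (25.4212, 23.4189) (26.7511, 33) (0, 33)]  |A|=259.3321
6. ⊥bis P8·P4 via (27.595,23.265): [(0, 29.4656) (17.0962, 18.6131) (25.4212, 23.4189) (26.7511, 33) (0, 33)]  |A|=259.3321
7. ⊥bis P8·P5 via (19.235,24.035): [(0, 29.4656) (16.3776, 19.0692) (24.3936, 33) (0, 33)]  |A|=198.8541
8. ⊥bis P8·P6 via (18.02,30.565): [(0, 29.4656) (16.3776, 19.0692) (17.8793, 21.679) (18.0586, 33) (0, 33)]  |A|=162.9943
9. ⊥bis P8·P7 via (13.29,23.05): [(0, 29.4656) (11.821, 21.9617) (17.9557, 26.5068) (18.0586, 33) (0, 33)]  |A|=140.2419
10. ⊥bis P8·P9 via (10.84,18.445): [(0, 29.4656) (11.821, 21.9617) (17.9557, 26.5068) (18.0586, 33) (0, 33)]  |A|=140.2419
11. canonical 5-gon: [(0, 29.4656) (11.821, 21.9617) (17.9557, 26.5068) (18.0586, 33) (0, 33)]
12. shoelace: 140.2419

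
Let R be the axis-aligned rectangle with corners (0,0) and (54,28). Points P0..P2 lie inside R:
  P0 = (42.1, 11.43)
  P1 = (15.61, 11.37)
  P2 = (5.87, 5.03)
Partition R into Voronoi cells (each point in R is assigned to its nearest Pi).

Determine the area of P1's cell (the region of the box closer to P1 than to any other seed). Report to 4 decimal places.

1. box [0,54]×[0,28]: [(0, 0) (54, 0) (54, 28) (0, 28)]
2. ⊥bis P1·P0 via (28.855,11.4): [(0, 0) (28.8808, 0) (28.8174, 28) (0, 28)]  |A|=807.7751
3. ⊥bis P1·P2 via (10.74,8.2): [(0, 24.6996) (16.0776, 0) (28.8808, 0) (28.8174, 28) (0, 28)]  |A|=609.2201
4. canonical 5-gon: [(0, 24.6996) (16.0776, 0) (28.8808, 0) (28.8174, 28) (0, 28)]
5. shoelace: 609.2201

Area of P1's cell: 609.2201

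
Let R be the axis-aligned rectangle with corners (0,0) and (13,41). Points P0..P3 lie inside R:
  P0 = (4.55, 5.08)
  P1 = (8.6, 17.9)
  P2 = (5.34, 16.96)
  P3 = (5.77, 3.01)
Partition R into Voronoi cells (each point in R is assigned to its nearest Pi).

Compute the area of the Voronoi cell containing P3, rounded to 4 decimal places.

1. box [0,13]×[0,41]: [(0, 0) (13, 0) (13, 41) (0, 41)]
2. ⊥bis P3·P0 via (5.16,4.045): [(0, 1.0038) (0, 0) (13, 0) (13, 8.6657)]  |A|=62.8519
3. ⊥bis P3·P1 via (7.185,10.455): [(0, 1.0038) (0, 0) (13, 0) (13, 8.6657)]  |A|=62.8519
4. ⊥bis P3·P2 via (5.555,9.985): [(0, 1.0038) (0, 0) (13, 0) (13, 8.6657)]  |A|=62.8519
5. canonical 4-gon: [(0, 1.0038) (0, 0) (13, 0) (13, 8.6657)]
6. shoelace: 62.8519

Area of P3's cell: 62.8519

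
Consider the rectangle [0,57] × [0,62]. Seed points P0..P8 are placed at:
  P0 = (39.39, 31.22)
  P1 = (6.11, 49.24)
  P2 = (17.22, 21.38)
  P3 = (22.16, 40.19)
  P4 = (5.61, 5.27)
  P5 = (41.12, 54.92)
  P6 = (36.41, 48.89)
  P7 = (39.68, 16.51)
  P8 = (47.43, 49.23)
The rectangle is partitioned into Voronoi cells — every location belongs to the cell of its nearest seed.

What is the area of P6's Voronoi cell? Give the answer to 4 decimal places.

1. box [0,57]×[0,62]: [(0, 0) (57, 0) (57, 62) (0, 62)]
2. ⊥bis P6·P0 via (37.9,40.055): [(0, 33.6633) (57, 43.2762) (57, 62) (0, 62)]  |A|=1341.2263
3. ⊥bis P6·P1 via (21.26,49.065): [(21.1232, 37.2256) (57, 43.2762) (57, 62) (21.4094, 62)]  |A|=776.7422
4. ⊥bis P6·P2 via (26.815,35.135): [(21.1448, 39.0903) (23.2933, 37.5916) (57, 43.2762) (57, 62) (21.4094, 62)]  |A|=774.7229
5. ⊥bis P6·P3 via (29.285,44.54): [(21.3577, 57.5243) (32.5718, 39.1564) (57, 43.2762) (57, 62) (21.4094, 62)]  |A|=660.7729
6. ⊥bis P6·P4 via (21.01,27.08): [(21.3577, 57.5243) (32.5718, 39.1564) (57, 43.2762) (57, 62) (21.4094, 62)]  |A|=660.7729
7. ⊥bis P6·P5 via (38.765,51.905): [(21.3577, 57.5243) (32.5718, 39.1564) (51.0885, 42.2792) (25.8408, 62) (21.4094, 62)]  |A|=298.1878
8. ⊥bis P6·P7 via (38.045,32.7): [(21.3577, 57.5243) (32.5718, 39.1564) (51.0885, 42.2792) (25.8408, 62) (21.4094, 62)]  |A|=298.1878
9. ⊥bis P6·P8 via (41.92,49.06): [(21.3577, 57.5243) (32.5718, 39.1564) (42.1756, 40.7761) (41.908, 49.45) (25.8408, 62) (21.4094, 62)]  |A|=259.3316
10. canonical 6-gon: [(21.3577, 57.5243) (32.5718, 39.1564) (42.1756, 40.7761) (41.908, 49.45) (25.8408, 62) (21.4094, 62)]
11. shoelace: 259.3316

Area of P6's cell: 259.3316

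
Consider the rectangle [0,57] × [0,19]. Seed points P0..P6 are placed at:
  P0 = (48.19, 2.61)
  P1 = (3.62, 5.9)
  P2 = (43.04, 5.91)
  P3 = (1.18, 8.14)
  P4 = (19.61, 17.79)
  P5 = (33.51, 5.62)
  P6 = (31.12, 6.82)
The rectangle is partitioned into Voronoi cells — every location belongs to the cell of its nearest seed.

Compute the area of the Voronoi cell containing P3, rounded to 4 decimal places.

1. box [0,57]×[0,19]: [(0, 0) (57, 0) (57, 19) (0, 19)]
2. ⊥bis P3·P0 via (24.685,5.375): [(0, 0) (24.0527, 0) (26.2878, 19) (0, 19)]  |A|=478.2346
3. ⊥bis P3·P1 via (2.4,7.02): [(0, 4.4057) (13.398, 19) (0, 19)]  |A|=97.7674
4. ⊥bis P3·P2 via (22.11,7.025): [(0, 4.4057) (13.398, 19) (0, 19)]  |A|=97.7674
5. ⊥bis P3·P4 via (10.395,12.965): [(0, 4.4057) (9.4735, 14.725) (7.2351, 19) (0, 19)]  |A|=84.594
6. ⊥bis P3·P5 via (17.345,6.88): [(0, 4.4057) (9.4735, 14.725) (7.2351, 19) (0, 19)]  |A|=84.594
7. ⊥bis P3·P6 via (16.15,7.48): [(0, 4.4057) (9.4735, 14.725) (7.2351, 19) (0, 19)]  |A|=84.594
8. canonical 4-gon: [(0, 4.4057) (9.4735, 14.725) (7.2351, 19) (0, 19)]
9. shoelace: 84.594

Area of P3's cell: 84.5940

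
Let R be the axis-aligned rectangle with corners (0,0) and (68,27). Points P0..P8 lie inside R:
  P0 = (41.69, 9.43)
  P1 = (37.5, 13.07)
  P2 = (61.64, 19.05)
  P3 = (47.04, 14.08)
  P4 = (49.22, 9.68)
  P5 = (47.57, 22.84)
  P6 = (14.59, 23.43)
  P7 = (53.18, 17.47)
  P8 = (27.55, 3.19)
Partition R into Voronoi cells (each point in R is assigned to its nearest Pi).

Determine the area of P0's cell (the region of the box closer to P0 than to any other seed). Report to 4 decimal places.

1. box [0,68]×[0,27]: [(0, 0) (68, 0) (68, 27) (0, 27)]
2. ⊥bis P0·P1 via (39.595,11.25): [(29.8217, 0) (68, 0) (68, 27) (53.2776, 27)]  |A|=714.1593
3. ⊥bis P0·P2 via (51.665,14.24): [(48.2839, 21.2518) (29.8217, 0) (58.5316, 0)]  |A|=305.0678
4. ⊥bis P0·P3 via (44.365,11.755): [(42.1988, 14.2473) (29.8217, 0) (54.582, 0)]  |A|=176.3828
5. ⊥bis P0·P4 via (45.455,9.555): [(45.4223, 10.5385) (42.1988, 14.2473) (29.8217, 0) (45.7722, 0)]  |A|=129.9622
6. ⊥bis P0·P5 via (44.63,16.135): [(45.4223, 10.5385) (42.1988, 14.2473) (29.8217, 0) (45.7722, 0)]  |A|=129.9622
7. ⊥bis P0·P6 via (28.14,16.43): [(45.4223, 10.5385) (42.1988, 14.2473) (29.8217, 0) (45.7722, 0)]  |A|=129.9622
8. ⊥bis P0·P7 via (47.435,13.45): [(45.4223, 10.5385) (42.1988, 14.2473) (29.8217, 0) (45.7722, 0)]  |A|=129.9622
9. ⊥bis P0·P8 via (34.62,6.31): [(45.4223, 10.5385) (42.1988, 14.2473) (34.8502, 5.7883) (37.4046, 0) (45.7722, 0)]  |A|=108.0162
10. canonical 5-gon: [(45.4223, 10.5385) (42.1988, 14.2473) (34.8502, 5.7883) (37.4046, 0) (45.7722, 0)]
11. shoelace: 108.0162

Area of P0's cell: 108.0162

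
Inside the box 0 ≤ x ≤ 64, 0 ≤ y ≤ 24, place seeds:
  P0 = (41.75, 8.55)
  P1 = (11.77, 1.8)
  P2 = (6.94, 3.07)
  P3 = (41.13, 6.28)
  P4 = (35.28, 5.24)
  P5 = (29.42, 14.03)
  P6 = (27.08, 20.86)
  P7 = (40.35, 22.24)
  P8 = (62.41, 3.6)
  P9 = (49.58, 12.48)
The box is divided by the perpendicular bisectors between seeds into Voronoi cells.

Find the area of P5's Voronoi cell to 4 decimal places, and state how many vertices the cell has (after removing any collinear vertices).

1. box [0,64]×[0,24]: [(0, 0) (64, 0) (64, 24) (0, 24)]
2. ⊥bis P5·P0 via (35.585,11.29): [(0, 0) (30.5672, 0) (41.2339, 24) (0, 24)]  |A|=861.6133
3. ⊥bis P5·P1 via (20.595,7.915): [(26.0794, 0) (30.5672, 0) (41.2339, 24) (9.4494, 24)]  |A|=435.267
4. ⊥bis P5·P2 via (18.18,8.55): [(13.4915, 18.1666) (26.0794, 0) (30.5672, 0) (41.2339, 24) (10.6474, 24)]  |A|=431.7727
5. ⊥bis P5·P3 via (35.275,10.155): [(13.4915, 18.1666) (26.0794, 0) (28.5541, 0) (34.683, 9.2605) (41.2339, 24) (10.6474, 24)]  |A|=422.4517
6. ⊥bis P5·P4 via (32.35,9.635): [(13.4915, 18.1666) (23.4941, 3.7311) (35.9018, 12.0029) (41.2339, 24) (10.6474, 24)]  |A|=370.9998
7. ⊥bis P5·P6 via (28.25,17.445): [(16.727, 13.4972) (23.4941, 3.7311) (35.9018, 12.0029) (40.1294, 21.515)]  |A|=182.9302
8. ⊥bis P5·P7 via (34.885,18.135): [(33.9392, 19.3942) (16.727, 13.4972) (23.4941, 3.7311) (35.9018, 12.0029) (37.2361, 15.005)]  |A|=165.8491
9. ⊥bis P5·P8 via (45.915,8.815): [(33.9392, 19.3942) (16.727, 13.4972) (23.4941, 3.7311) (35.9018, 12.0029) (37.2361, 15.005)]  |A|=165.8491
10. ⊥bis P5·P9 via (39.5,13.255): [(33.9392, 19.3942) (16.727, 13.4972) (23.4941, 3.7311) (35.9018, 12.0029) (37.2361, 15.005)]  |A|=165.8491
11. canonical 5-gon: [(33.9392, 19.3942) (16.727, 13.4972) (23.4941, 3.7311) (35.9018, 12.0029) (37.2361, 15.005)]
12. shoelace: 165.8491

Area of P5's cell: 165.8491 (5 vertices)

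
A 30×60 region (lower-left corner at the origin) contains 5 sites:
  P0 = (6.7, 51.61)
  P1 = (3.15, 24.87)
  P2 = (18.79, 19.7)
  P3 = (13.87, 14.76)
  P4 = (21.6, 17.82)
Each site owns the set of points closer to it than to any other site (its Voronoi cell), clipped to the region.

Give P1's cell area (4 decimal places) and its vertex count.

Area of P1's cell: 272.8410 (4 vertices)

1. box [0,30]×[0,60]: [(0, 0) (30, 0) (30, 60) (0, 60)]
2. ⊥bis P1·P0 via (4.925,38.24): [(0, 38.8938) (0, 0) (30, 0) (30, 34.911)]  |A|=1107.0733
3. ⊥bis P1·P2 via (10.97,22.285): [(15.7683, 36.8004) (0, 38.8938) (0, 0) (3.6034, 0)]  |A|=372.9478
4. ⊥bis P1·P3 via (8.51,19.815): [(11.0405, 22.4981) (15.7683, 36.8004) (0, 38.8938) (0, 10.7915)]  |A|=272.841
5. ⊥bis P1·P4 via (12.375,21.345): [(11.0405, 22.4981) (15.7683, 36.8004) (0, 38.8938) (0, 10.7915)]  |A|=272.841
6. canonical 4-gon: [(11.0405, 22.4981) (15.7683, 36.8004) (0, 38.8938) (0, 10.7915)]
7. shoelace: 272.841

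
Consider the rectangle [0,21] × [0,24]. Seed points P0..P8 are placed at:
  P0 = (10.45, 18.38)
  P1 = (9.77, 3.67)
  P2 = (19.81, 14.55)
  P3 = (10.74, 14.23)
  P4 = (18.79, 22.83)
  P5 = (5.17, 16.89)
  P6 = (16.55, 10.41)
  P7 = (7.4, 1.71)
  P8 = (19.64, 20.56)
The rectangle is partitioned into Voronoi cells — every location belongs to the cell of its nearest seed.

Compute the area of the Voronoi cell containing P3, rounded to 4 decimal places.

Area of P3's cell: 52.1324

1. box [0,21]×[0,24]: [(0, 0) (21, 0) (21, 24) (0, 24)]
2. ⊥bis P3·P0 via (10.595,16.305): [(0, 15.5646) (0, 0) (21, 0) (21, 17.0321)]  |A|=342.2656
3. ⊥bis P3·P1 via (10.255,8.95): [(0, 15.5646) (0, 9.892) (21, 7.963) (21, 17.0321)]  |A|=154.7882
4. ⊥bis P3·P2 via (15.275,14.39): [(15.1961, 16.6265) (0, 15.5646) (0, 9.892) (15.4839, 8.4697)]  |A|=106.046
5. ⊥bis P3·P4 via (14.765,18.53): [(15.1961, 16.6265) (0, 15.5646) (0, 9.892) (15.4839, 8.4697)]  |A|=106.046
6. ⊥bis P3·P5 via (7.955,15.56): [(15.1961, 16.6265) (8.2319, 16.1399) (5.0276, 9.4302) (15.4839, 8.4697)]  |A|=65.0907
7. ⊥bis P3·P6 via (13.645,12.32): [(15.2613, 14.7783) (15.1961, 16.6265) (8.2319, 16.1399) (5.0276, 9.4302) (11.3624, 8.8483)]  |A|=52.1324
8. ⊥bis P3·P7 via (9.07,7.97): [(15.2613, 14.7783) (15.1961, 16.6265) (8.2319, 16.1399) (5.0276, 9.4302) (11.3624, 8.8483)]  |A|=52.1324
9. ⊥bis P3·P8 via (15.19,17.395): [(15.2613, 14.7783) (15.1961, 16.6265) (8.2319, 16.1399) (5.0276, 9.4302) (11.3624, 8.8483)]  |A|=52.1324
10. canonical 5-gon: [(15.2613, 14.7783) (15.1961, 16.6265) (8.2319, 16.1399) (5.0276, 9.4302) (11.3624, 8.8483)]
11. shoelace: 52.1324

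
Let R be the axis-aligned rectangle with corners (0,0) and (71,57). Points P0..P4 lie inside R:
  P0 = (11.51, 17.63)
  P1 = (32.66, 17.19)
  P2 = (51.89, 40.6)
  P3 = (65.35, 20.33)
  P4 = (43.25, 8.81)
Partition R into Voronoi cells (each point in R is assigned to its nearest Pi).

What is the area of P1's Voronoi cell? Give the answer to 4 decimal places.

1. box [0,71]×[0,57]: [(0, 0) (71, 0) (71, 57) (0, 57)]
2. ⊥bis P1·P0 via (22.085,17.41): [(21.7228, 0) (71, 0) (71, 57) (22.9086, 57)]  |A|=2775.0043
3. ⊥bis P1·P2 via (42.275,28.895): [(22.6591, 45.0083) (21.7228, 0) (71, 0) (71, 5.299)]  |A|=1237.0216
4. ⊥bis P1·P3 via (49.005,18.76): [(48.5246, 23.7613) (22.6591, 45.0083) (21.7228, 0) (50.807, 0)]  |A|=937.5664
5. ⊥bis P1·P4 via (37.955,13): [(47.2797, 24.7839) (22.6591, 45.0083) (21.7228, 0) (27.6679, 0)]  |A|=637.2059
6. canonical 4-gon: [(47.2797, 24.7839) (22.6591, 45.0083) (21.7228, 0) (27.6679, 0)]
7. shoelace: 637.2059

Area of P1's cell: 637.2059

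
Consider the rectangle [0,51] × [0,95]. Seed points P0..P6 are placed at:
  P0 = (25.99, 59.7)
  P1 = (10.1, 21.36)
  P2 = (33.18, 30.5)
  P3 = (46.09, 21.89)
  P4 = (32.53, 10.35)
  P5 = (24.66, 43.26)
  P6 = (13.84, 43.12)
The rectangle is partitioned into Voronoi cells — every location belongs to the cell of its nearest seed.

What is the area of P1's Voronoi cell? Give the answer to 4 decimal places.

1. box [0,51]×[0,95]: [(0, 0) (51, 0) (51, 95) (0, 95)]
2. ⊥bis P1·P0 via (18.045,40.53): [(0, 48.0087) (0, 0) (51, 0) (51, 26.8718)]  |A|=1909.4542
3. ⊥bis P1·P2 via (21.64,25.93): [(15.4288, 41.6143) (0, 48.0087) (0, 0) (31.9086, 0)]  |A|=1034.2864
4. ⊥bis P1·P3 via (28.095,21.625): [(28.2785, 9.1668) (15.4288, 41.6143) (0, 48.0087) (0, 0) (28.4135, 0)]  |A|=1018.2666
5. ⊥bis P1·P4 via (21.315,15.855): [(23.7031, 20.7202) (15.4288, 41.6143) (0, 48.0087) (0, 0) (13.5324, 0)]  |A|=843.9066
6. ⊥bis P1·P5 via (17.38,32.31): [(23.7031, 20.7202) (19.7329, 30.7457) (0, 43.8649) (0, 0) (13.5324, 0)]  |A|=732.9382
7. ⊥bis P1·P6 via (11.97,32.24): [(23.7031, 20.7202) (19.7329, 30.7457) (19.4082, 30.9616) (0, 34.2973) (0, 0) (13.5324, 0)]  |A|=640.0934
8. canonical 6-gon: [(23.7031, 20.7202) (19.7329, 30.7457) (19.4082, 30.9616) (0, 34.2973) (0, 0) (13.5324, 0)]
9. shoelace: 640.0934

Area of P1's cell: 640.0934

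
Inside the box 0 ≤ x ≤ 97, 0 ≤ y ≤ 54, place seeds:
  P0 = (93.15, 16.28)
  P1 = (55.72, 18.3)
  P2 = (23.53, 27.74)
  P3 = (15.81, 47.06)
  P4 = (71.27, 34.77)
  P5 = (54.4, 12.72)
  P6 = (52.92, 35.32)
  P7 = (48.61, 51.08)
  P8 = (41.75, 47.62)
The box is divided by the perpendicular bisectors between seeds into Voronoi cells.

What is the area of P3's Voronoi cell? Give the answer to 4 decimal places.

1. box [0,97]×[0,54]: [(0, 0) (97, 0) (97, 54) (0, 54)]
2. ⊥bis P3·P0 via (54.48,31.67): [(0, 0) (41.8759, 0) (63.367, 54) (0, 54)]  |A|=2841.5567
3. ⊥bis P3·P1 via (35.765,32.68): [(0, 0) (12.2151, 0) (51.1286, 54) (0, 54)]  |A|=1710.281
4. ⊥bis P3·P2 via (19.67,37.4): [(0, 29.5401) (47.0506, 48.3409) (51.1286, 54) (0, 54)]  |A|=720.0964
5. ⊥bis P3·P4 via (43.54,40.915): [(0, 29.5401) (45.0044, 47.5233) (46.4397, 54) (0, 54)]  |A|=700.7891
6. ⊥bis P3·P5 via (35.105,29.89): [(0, 29.5401) (45.0044, 47.5233) (46.4397, 54) (0, 54)]  |A|=700.7891
7. ⊥bis P3·P6 via (34.365,41.19): [(0, 29.5401) (35.1189, 43.5732) (38.4175, 54) (0, 54)]  |A|=629.7884
8. ⊥bis P3·P7 via (32.21,49.07): [(0, 29.5401) (32.9881, 42.7217) (31.6058, 54) (0, 54)]  |A|=581.6711
9. ⊥bis P3·P8 via (28.78,47.34): [(0, 29.5401) (28.9148, 41.0941) (28.6362, 54) (0, 54)]  |A|=538.4144
10. canonical 4-gon: [(0, 29.5401) (28.9148, 41.0941) (28.6362, 54) (0, 54)]
11. shoelace: 538.4144

Area of P3's cell: 538.4144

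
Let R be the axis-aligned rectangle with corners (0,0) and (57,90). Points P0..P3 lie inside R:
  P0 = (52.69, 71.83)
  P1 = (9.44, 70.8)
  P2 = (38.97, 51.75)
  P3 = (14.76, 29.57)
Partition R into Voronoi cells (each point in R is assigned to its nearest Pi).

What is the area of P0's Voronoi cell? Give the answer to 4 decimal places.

1. box [0,57]×[0,90]: [(0, 0) (57, 0) (57, 90) (0, 90)]
2. ⊥bis P0·P1 via (31.065,71.315): [(32.7634, 0) (57, 0) (57, 90) (30.62, 90)]  |A|=2277.7477
3. ⊥bis P0·P2 via (45.83,61.79): [(31.0514, 71.8878) (57, 54.1579) (57, 90) (30.62, 90)]  |A|=703.9271
4. ⊥bis P0·P3 via (33.725,50.7): [(31.0514, 71.8878) (57, 54.1579) (57, 90) (30.62, 90)]  |A|=703.9271
5. canonical 4-gon: [(31.0514, 71.8878) (57, 54.1579) (57, 90) (30.62, 90)]
6. shoelace: 703.9271

Area of P0's cell: 703.9271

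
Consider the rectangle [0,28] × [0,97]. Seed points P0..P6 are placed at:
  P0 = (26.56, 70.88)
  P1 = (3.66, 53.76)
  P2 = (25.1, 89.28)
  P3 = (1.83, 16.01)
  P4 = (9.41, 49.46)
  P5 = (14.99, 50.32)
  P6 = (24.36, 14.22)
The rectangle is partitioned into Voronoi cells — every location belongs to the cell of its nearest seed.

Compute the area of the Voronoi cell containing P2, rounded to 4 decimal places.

Area of P2's cell: 496.5977

1. box [0,28]×[0,97]: [(0, 0) (28, 0) (28, 97) (0, 97)]
2. ⊥bis P2·P0 via (25.83,80.08): [(0, 78.0304) (28, 80.2522) (28, 97) (0, 97)]  |A|=500.0432
3. ⊥bis P2·P1 via (14.38,71.52): [(0, 80.1998) (3.1765, 78.2825) (28, 80.2522) (28, 97) (0, 97)]  |A|=496.5977
4. ⊥bis P2·P3 via (13.465,52.645): [(0, 80.1998) (3.1765, 78.2825) (28, 80.2522) (28, 97) (0, 97)]  |A|=496.5977
5. ⊥bis P2·P4 via (17.255,69.37): [(0, 80.1998) (3.1765, 78.2825) (28, 80.2522) (28, 97) (0, 97)]  |A|=496.5977
6. ⊥bis P2·P5 via (20.045,69.8): [(0, 80.1998) (3.1765, 78.2825) (28, 80.2522) (28, 97) (0, 97)]  |A|=496.5977
7. ⊥bis P2·P6 via (24.73,51.75): [(0, 80.1998) (3.1765, 78.2825) (28, 80.2522) (28, 97) (0, 97)]  |A|=496.5977
8. canonical 5-gon: [(0, 80.1998) (3.1765, 78.2825) (28, 80.2522) (28, 97) (0, 97)]
9. shoelace: 496.5977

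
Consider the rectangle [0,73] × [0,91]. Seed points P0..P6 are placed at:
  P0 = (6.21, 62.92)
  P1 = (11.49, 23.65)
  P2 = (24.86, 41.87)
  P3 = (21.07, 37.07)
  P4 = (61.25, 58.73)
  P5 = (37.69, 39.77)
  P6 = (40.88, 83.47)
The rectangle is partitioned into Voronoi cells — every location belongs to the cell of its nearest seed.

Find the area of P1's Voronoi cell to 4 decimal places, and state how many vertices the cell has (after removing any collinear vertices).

Area of P1's cell: 1096.7463 (4 vertices)

1. box [0,73]×[0,91]: [(0, 0) (73, 0) (73, 91) (0, 91)]
2. ⊥bis P1·P0 via (8.85,43.285): [(0, 42.0951) (0, 0) (73, 0) (73, 51.9102)]  |A|=3431.1932
3. ⊥bis P1·P2 via (18.175,32.76): [(4.6091, 42.7148) (0, 42.0951) (0, 0) (62.8188, 0)]  |A|=1438.6552
4. ⊥bis P1·P3 via (16.28,30.36): [(0, 41.9816) (0, 0) (58.8094, 0)]  |A|=1234.4565
5. ⊥bis P1·P4 via (36.37,41.19): [(0, 41.9816) (0, 0) (58.8094, 0)]  |A|=1234.4565
6. ⊥bis P1·P5 via (24.59,31.71): [(32.5797, 18.7243) (0, 41.9816) (0, 0) (44.1001, 0)]  |A|=1096.7463
7. ⊥bis P1·P6 via (26.185,53.56): [(32.5797, 18.7243) (0, 41.9816) (0, 0) (44.1001, 0)]  |A|=1096.7463
8. canonical 4-gon: [(32.5797, 18.7243) (0, 41.9816) (0, 0) (44.1001, 0)]
9. shoelace: 1096.7463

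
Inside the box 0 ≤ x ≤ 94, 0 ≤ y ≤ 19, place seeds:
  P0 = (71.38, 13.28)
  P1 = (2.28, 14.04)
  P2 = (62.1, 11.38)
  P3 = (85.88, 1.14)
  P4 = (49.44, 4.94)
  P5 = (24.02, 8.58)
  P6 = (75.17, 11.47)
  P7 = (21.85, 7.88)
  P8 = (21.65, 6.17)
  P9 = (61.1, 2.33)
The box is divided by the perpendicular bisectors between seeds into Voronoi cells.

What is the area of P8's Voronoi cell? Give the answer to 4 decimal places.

Area of P8's cell: 129.4324

1. box [0,94]×[0,19]: [(0, 0) (94, 0) (94, 19) (0, 19)]
2. ⊥bis P8·P0 via (46.515,9.725): [(0, 0) (47.9054, 0) (45.1889, 19) (0, 19)]  |A|=884.3962
3. ⊥bis P8·P1 via (11.965,10.105): [(7.8594, 0) (47.9054, 0) (45.1889, 19) (15.579, 19)]  |A|=661.7316
4. ⊥bis P8·P2 via (41.875,8.775): [(7.8594, 0) (43.0052, 0) (40.558, 19) (15.579, 19)]  |A|=571.1862
5. ⊥bis P8·P3 via (53.765,3.655): [(7.8594, 0) (43.0052, 0) (40.558, 19) (15.579, 19)]  |A|=571.1862
6. ⊥bis P8·P4 via (35.545,5.555): [(7.8594, 0) (35.2991, 0) (36.1401, 19) (15.579, 19)]  |A|=456.0079
7. ⊥bis P8·P5 via (22.835,7.375): [(14.2757, 15.7922) (7.8594, 0) (30.3345, 0)]  |A|=177.4661
8. ⊥bis P8·P6 via (48.41,8.82): [(14.2757, 15.7922) (7.8594, 0) (30.3345, 0)]  |A|=177.4661
9. ⊥bis P8·P7 via (21.75,7.025): [(23.3854, 6.8337) (11.2143, 8.2573) (7.8594, 0) (30.3345, 0)]  |A|=129.4324
10. ⊥bis P8·P9 via (41.375,4.25): [(23.3854, 6.8337) (11.2143, 8.2573) (7.8594, 0) (30.3345, 0)]  |A|=129.4324
11. canonical 4-gon: [(23.3854, 6.8337) (11.2143, 8.2573) (7.8594, 0) (30.3345, 0)]
12. shoelace: 129.4324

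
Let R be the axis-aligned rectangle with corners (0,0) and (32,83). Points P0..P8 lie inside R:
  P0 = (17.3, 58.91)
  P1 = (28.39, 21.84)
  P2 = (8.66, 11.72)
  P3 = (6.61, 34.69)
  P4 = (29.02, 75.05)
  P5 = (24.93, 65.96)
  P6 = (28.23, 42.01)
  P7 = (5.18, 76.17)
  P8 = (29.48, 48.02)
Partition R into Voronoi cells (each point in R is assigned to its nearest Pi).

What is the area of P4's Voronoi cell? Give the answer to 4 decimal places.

1. box [0,32]×[0,83]: [(0, 0) (32, 0) (32, 83) (0, 83)]
2. ⊥bis P4·P0 via (23.16,66.98): [(32, 60.5609) (32, 83) (1.0983, 83)]  |A|=346.7034
3. ⊥bis P4·P1 via (28.705,48.445): [(32, 60.5609) (32, 83) (1.0983, 83)]  |A|=346.7034
4. ⊥bis P4·P2 via (18.84,43.385): [(32, 60.5609) (32, 83) (1.0983, 83)]  |A|=346.7034
5. ⊥bis P4·P3 via (17.815,54.87): [(32, 60.5609) (32, 83) (1.0983, 83)]  |A|=346.7034
6. ⊥bis P4·P5 via (26.975,70.505): [(4.1827, 80.7603) (32, 68.244) (32, 83) (1.0983, 83)]  |A|=239.8412
7. ⊥bis P4·P6 via (28.625,58.53): [(4.1827, 80.7603) (32, 68.244) (32, 83) (1.0983, 83)]  |A|=239.8412
8. ⊥bis P4·P7 via (17.1,75.61): [(17.0696, 74.9619) (32, 68.244) (32, 83) (17.4472, 83)]  |A|=168.6451
9. ⊥bis P4·P8 via (29.25,61.535): [(17.0696, 74.9619) (32, 68.244) (32, 83) (17.4472, 83)]  |A|=168.6451
10. canonical 4-gon: [(17.0696, 74.9619) (32, 68.244) (32, 83) (17.4472, 83)]
11. shoelace: 168.6451

Area of P4's cell: 168.6451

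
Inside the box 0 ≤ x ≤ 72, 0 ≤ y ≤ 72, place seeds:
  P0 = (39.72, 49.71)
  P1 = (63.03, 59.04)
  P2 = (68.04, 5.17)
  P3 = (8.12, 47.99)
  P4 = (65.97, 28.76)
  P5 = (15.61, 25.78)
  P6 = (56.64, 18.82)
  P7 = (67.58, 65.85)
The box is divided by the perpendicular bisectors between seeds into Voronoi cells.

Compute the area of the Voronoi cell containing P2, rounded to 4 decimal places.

1. box [0,72]×[0,72]: [(0, 0) (72, 0) (72, 72) (0, 72)]
2. ⊥bis P2·P0 via (53.88,27.44): [(10.724, 0) (72, 0) (72, 38.9613)]  |A|=1193.6959
3. ⊥bis P2·P1 via (65.535,32.105): [(60.477, 31.6346) (10.724, 0) (72, 0) (72, 32.7063)]  |A|=1157.6575
4. ⊥bis P2·P3 via (38.08,26.58): [(60.477, 31.6346) (26.0486, 9.7439) (19.0854, 0) (72, 0) (72, 32.7063)]  |A|=1116.9214
5. ⊥bis P2·P4 via (67.005,16.965): [(32.6666, 13.9518) (26.0486, 9.7439) (19.0854, 0) (72, 0) (72, 17.4033)]  |A|=728.9856
6. ⊥bis P2·P5 via (41.825,15.475): [(41.5321, 14.7298) (35.7418, 0) (72, 0) (72, 17.4033)]  |A|=532.1587
7. ⊥bis P2·P6 via (62.34,11.995): [(68.4419, 17.0911) (47.9776, 0) (72, 0) (72, 17.4033)]  |A|=236.2462
8. ⊥bis P2·P7 via (67.81,35.51): [(68.4419, 17.0911) (47.9776, 0) (72, 0) (72, 17.4033)]  |A|=236.2462
9. canonical 4-gon: [(68.4419, 17.0911) (47.9776, 0) (72, 0) (72, 17.4033)]
10. shoelace: 236.2462

Area of P2's cell: 236.2462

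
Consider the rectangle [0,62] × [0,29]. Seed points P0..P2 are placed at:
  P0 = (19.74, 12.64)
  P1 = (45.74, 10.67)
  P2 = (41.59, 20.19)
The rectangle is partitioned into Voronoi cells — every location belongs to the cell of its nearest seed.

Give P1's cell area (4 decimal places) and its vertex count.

1. box [0,62]×[0,29]: [(0, 0) (62, 0) (62, 29) (0, 29)]
2. ⊥bis P1·P0 via (32.74,11.655): [(31.8569, 0) (62, 0) (62, 29) (34.0542, 29)]  |A|=842.2887
3. ⊥bis P1·P2 via (43.665,15.43): [(32.6626, 10.6338) (31.8569, 0) (62, 0) (62, 23.4227)]  |A|=503.8476
4. canonical 4-gon: [(32.6626, 10.6338) (31.8569, 0) (62, 0) (62, 23.4227)]
5. shoelace: 503.8476

Area of P1's cell: 503.8476 (4 vertices)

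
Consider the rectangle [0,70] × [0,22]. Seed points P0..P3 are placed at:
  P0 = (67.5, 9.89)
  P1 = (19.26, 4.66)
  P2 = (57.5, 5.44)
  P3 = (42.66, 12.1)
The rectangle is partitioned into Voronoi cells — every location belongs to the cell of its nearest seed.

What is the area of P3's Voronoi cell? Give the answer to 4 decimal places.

1. box [0,70]×[0,22]: [(0, 0) (70, 0) (70, 22) (0, 22)]
2. ⊥bis P3·P0 via (55.08,10.995): [(0, 0) (54.1018, 0) (56.0591, 22) (0, 22)]  |A|=1211.7698
3. ⊥bis P3·P1 via (30.96,8.38): [(33.6244, 0) (54.1018, 0) (56.0591, 22) (26.6295, 22)]  |A|=548.9764
4. ⊥bis P3·P2 via (50.08,8.77): [(33.6244, 0) (46.1441, 0) (56.0175, 22) (26.6295, 22)]  |A|=460.9841
5. canonical 4-gon: [(33.6244, 0) (46.1441, 0) (56.0175, 22) (26.6295, 22)]
6. shoelace: 460.9841

Area of P3's cell: 460.9841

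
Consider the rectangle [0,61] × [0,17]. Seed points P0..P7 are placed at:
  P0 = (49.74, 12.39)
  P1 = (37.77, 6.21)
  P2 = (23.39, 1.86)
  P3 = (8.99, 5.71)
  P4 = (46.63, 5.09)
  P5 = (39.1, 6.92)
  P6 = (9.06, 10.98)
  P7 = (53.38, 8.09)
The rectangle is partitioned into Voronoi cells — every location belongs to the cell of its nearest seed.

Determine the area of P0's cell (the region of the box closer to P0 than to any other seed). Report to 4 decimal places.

1. box [0,61]×[0,17]: [(0, 0) (61, 0) (61, 17) (0, 17)]
2. ⊥bis P0·P1 via (43.755,9.3): [(48.5565, 0) (61, 0) (61, 17) (39.7796, 17)]  |A|=286.1434
3. ⊥bis P0·P2 via (36.565,7.125): [(48.5565, 0) (61, 0) (61, 17) (39.7796, 17)]  |A|=286.1434
4. ⊥bis P0·P3 via (29.365,9.05): [(48.5565, 0) (61, 0) (61, 17) (39.7796, 17)]  |A|=286.1434
5. ⊥bis P0·P4 via (48.185,8.74): [(42.8765, 11.0016) (61, 3.2805) (61, 17) (39.7796, 17)]  |A|=187.9678
6. ⊥bis P0·P5 via (44.42,9.655): [(43.9665, 10.5372) (61, 3.2805) (61, 17) (40.644, 17)]  |A|=182.6246
7. ⊥bis P0·P6 via (29.4,11.685): [(43.9665, 10.5372) (61, 3.2805) (61, 17) (40.644, 17)]  |A|=182.6246
8. ⊥bis P0·P7 via (51.56,10.24): [(43.9665, 10.5372) (49.2514, 8.2857) (59.5457, 17) (40.644, 17)]  |A|=95.695
9. canonical 4-gon: [(43.9665, 10.5372) (49.2514, 8.2857) (59.5457, 17) (40.644, 17)]
10. shoelace: 95.695

Area of P0's cell: 95.6950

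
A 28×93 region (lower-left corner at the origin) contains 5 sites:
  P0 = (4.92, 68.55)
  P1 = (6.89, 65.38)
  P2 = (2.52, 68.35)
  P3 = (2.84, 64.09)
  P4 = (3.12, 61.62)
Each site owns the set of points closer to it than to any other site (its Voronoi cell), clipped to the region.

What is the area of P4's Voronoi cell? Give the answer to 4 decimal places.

Area of P4's cell: 1509.3354

1. box [0,28]×[0,93]: [(0, 0) (28, 0) (28, 93) (0, 93)]
2. ⊥bis P4·P0 via (4.02,65.085): [(0, 66.1292) (0, 0) (28, 0) (28, 58.8564)]  |A|=1749.7982
3. ⊥bis P4·P1 via (5.005,63.5): [(3.2159, 65.2939) (0, 66.1292) (0, 0) (28, 0) (28, 40.4438)]  |A|=1521.6285
4. ⊥bis P4·P2 via (2.82,64.985): [(3.4665, 65.0426) (0, 64.7336) (0, 0) (28, 0) (28, 40.4438)]  |A|=1518.9104
5. ⊥bis P4·P3 via (2.98,62.855): [(5.3773, 63.1268) (0, 62.5172) (0, 0) (28, 0) (28, 40.4438)]  |A|=1509.3354
6. canonical 5-gon: [(5.3773, 63.1268) (0, 62.5172) (0, 0) (28, 0) (28, 40.4438)]
7. shoelace: 1509.3354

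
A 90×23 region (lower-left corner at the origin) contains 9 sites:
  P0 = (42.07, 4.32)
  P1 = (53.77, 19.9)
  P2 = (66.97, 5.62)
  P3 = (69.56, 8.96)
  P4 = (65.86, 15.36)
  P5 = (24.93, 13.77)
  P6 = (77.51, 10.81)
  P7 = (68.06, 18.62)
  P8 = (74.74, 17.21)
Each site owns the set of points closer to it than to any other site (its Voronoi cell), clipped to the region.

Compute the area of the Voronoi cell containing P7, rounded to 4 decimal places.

1. box [0,90]×[0,23]: [(0, 0) (90, 0) (90, 23) (0, 23)]
2. ⊥bis P7·P0 via (55.065,11.47): [(61.3759, 0) (90, 0) (90, 23) (48.7211, 23)]  |A|=803.8846
3. ⊥bis P7·P1 via (60.915,19.26): [(59.4959, 3.4169) (61.3759, 0) (90, 0) (90, 23) (61.25, 23)]  |A|=681.2071
4. ⊥bis P7·P2 via (67.515,12.12): [(60.3294, 12.7225) (90, 10.2347) (90, 23) (61.25, 23)]  |A|=337.116
5. ⊥bis P7·P3 via (68.81,13.79): [(60.3294, 12.7225) (61.3721, 12.6351) (90, 17.0804) (90, 23) (61.25, 23)]  |A|=239.1278
6. ⊥bis P7·P4 via (66.96,16.99): [(61.0678, 20.9663) (71.1609, 14.155) (90, 17.0804) (90, 23) (61.25, 23)]  |A|=193.79
7. ⊥bis P7·P5 via (46.495,16.195): [(61.0678, 20.9663) (71.1609, 14.155) (90, 17.0804) (90, 23) (61.25, 23)]  |A|=193.79
8. ⊥bis P7·P6 via (72.785,14.715): [(61.0678, 20.9663) (71.1609, 14.155) (72.4932, 14.3619) (79.6322, 23) (61.25, 23)]  |A|=97.1941
9. ⊥bis P7·P8 via (71.4,17.915): [(61.0678, 20.9663) (70.6755, 14.4826) (72.4733, 23) (61.25, 23)]  |A|=58.1568
10. canonical 4-gon: [(61.0678, 20.9663) (70.6755, 14.4826) (72.4733, 23) (61.25, 23)]
11. shoelace: 58.1568

Area of P7's cell: 58.1568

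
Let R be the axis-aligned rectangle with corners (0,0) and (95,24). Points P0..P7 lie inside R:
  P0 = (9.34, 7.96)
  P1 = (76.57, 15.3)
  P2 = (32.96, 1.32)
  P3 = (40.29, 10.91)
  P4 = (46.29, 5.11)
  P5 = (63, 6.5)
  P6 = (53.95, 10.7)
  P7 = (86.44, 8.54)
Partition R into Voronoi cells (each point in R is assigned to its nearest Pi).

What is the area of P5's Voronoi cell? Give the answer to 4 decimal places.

1. box [0,95]×[0,24]: [(0, 0) (95, 0) (95, 24) (0, 24)]
2. ⊥bis P5·P0 via (36.17,7.23): [(35.9733, 0) (95, 0) (95, 24) (36.6263, 24)]  |A|=1408.8052
3. ⊥bis P5·P1 via (69.785,10.9): [(35.9733, 0) (76.8535, 0) (61.2898, 24) (36.6263, 24)]  |A|=786.5251
4. ⊥bis P5·P2 via (47.98,3.91): [(48.6542, 0) (76.8535, 0) (61.2898, 24) (44.5157, 24)]  |A|=539.6802
5. ⊥bis P5·P3 via (51.645,8.705): [(49.9546, 0) (76.8535, 0) (61.2898, 24) (54.6151, 24)]  |A|=402.8835
6. ⊥bis P5·P4 via (54.645,5.805): [(53.5764, 18.6511) (55.1279, 0) (76.8535, 0) (61.2898, 24) (54.6151, 24)]  |A|=354.6398
7. ⊥bis P5·P6 via (58.475,8.6): [(55.03, 1.1768) (55.1279, 0) (76.8535, 0) (63.8149, 20.1062)]  |A|=224.5056
8. ⊥bis P5·P7 via (74.72,7.52): [(55.03, 1.1768) (55.1279, 0) (75.3745, 0) (75.1452, 2.6343) (63.8149, 20.1062)]  |A|=222.5575
9. canonical 5-gon: [(55.03, 1.1768) (55.1279, 0) (75.3745, 0) (75.1452, 2.6343) (63.8149, 20.1062)]
10. shoelace: 222.5575

Area of P5's cell: 222.5575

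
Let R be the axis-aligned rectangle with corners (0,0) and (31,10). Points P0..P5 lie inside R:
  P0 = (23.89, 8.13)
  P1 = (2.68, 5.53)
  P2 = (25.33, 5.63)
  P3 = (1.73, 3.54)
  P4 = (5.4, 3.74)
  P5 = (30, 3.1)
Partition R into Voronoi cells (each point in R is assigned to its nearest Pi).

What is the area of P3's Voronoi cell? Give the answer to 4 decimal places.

Area of P3's cell: 17.2457

1. box [0,31]×[0,10]: [(0, 0) (31, 0) (31, 10) (0, 10)]
2. ⊥bis P3·P0 via (12.81,5.835): [(0, 0) (14.0186, 0) (11.9473, 10) (0, 10)]  |A|=129.8295
3. ⊥bis P3·P1 via (2.205,4.535): [(0, 5.5876) (0, 0) (11.7046, 0)]  |A|=32.7006
4. ⊥bis P3·P2 via (13.53,4.585): [(0, 5.5876) (0, 0) (11.7046, 0)]  |A|=32.7006
5. ⊥bis P3·P4 via (3.565,3.64): [(3.5512, 3.8923) (0, 5.5876) (0, 0) (3.7634, 0)]  |A|=17.2457
6. ⊥bis P3·P5 via (15.865,3.32): [(3.5512, 3.8923) (0, 5.5876) (0, 0) (3.7634, 0)]  |A|=17.2457
7. canonical 4-gon: [(3.5512, 3.8923) (0, 5.5876) (0, 0) (3.7634, 0)]
8. shoelace: 17.2457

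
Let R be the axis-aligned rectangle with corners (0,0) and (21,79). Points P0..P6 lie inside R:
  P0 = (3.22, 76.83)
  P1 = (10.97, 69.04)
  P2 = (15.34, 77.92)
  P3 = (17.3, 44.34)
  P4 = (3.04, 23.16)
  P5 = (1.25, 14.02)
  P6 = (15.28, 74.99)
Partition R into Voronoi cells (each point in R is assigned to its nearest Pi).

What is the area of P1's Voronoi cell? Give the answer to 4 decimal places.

1. box [0,21]×[0,79]: [(0, 0) (21, 0) (21, 79) (0, 79)]
2. ⊥bis P1·P0 via (7.095,72.935): [(0, 65.8764) (0, 0) (21, 0) (21, 79) (13.1913, 79)]  |A|=1572.4415
3. ⊥bis P1·P2 via (13.155,73.48): [(9.4671, 75.2949) (0, 65.8764) (0, 0) (21, 0) (21, 69.6193)]  |A|=1503.8823
4. ⊥bis P1·P3 via (14.135,56.69): [(9.4671, 75.2949) (0, 65.8764) (0, 53.0675) (21, 58.4493) (21, 69.6193)]  |A|=332.955
5. ⊥bis P1·P4 via (7.005,46.1): [(9.4671, 75.2949) (0, 65.8764) (0, 53.0675) (21, 58.4493) (21, 69.6193)]  |A|=332.955
6. ⊥bis P1·P5 via (6.11,41.53): [(9.4671, 75.2949) (0, 65.8764) (0, 53.0675) (21, 58.4493) (21, 69.6193)]  |A|=332.955
7. ⊥bis P1·P6 via (13.125,72.015): [(9.1005, 74.9302) (0, 65.8764) (0, 53.0675) (21, 58.4493) (21, 66.3106)]  |A|=310.1257
8. canonical 5-gon: [(9.1005, 74.9302) (0, 65.8764) (0, 53.0675) (21, 58.4493) (21, 66.3106)]
9. shoelace: 310.1257

Area of P1's cell: 310.1257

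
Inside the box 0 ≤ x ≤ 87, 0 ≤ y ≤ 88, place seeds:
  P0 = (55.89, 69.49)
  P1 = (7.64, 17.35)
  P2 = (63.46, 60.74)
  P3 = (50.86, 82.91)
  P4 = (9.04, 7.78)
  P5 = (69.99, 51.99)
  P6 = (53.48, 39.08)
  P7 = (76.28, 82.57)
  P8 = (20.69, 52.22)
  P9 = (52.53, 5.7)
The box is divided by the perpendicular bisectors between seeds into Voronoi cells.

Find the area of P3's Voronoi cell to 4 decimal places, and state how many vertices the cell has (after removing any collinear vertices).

Area of P3's cell: 577.5523 (4 vertices)

1. box [0,87]×[0,88]: [(0, 0) (87, 0) (87, 88) (0, 88)]
2. ⊥bis P3·P0 via (53.375,76.2): [(0, 56.1943) (84.8573, 88) (0, 88)]  |A|=1349.4722
3. ⊥bis P3·P1 via (29.25,50.13): [(0, 69.4129) (12.7832, 60.9856) (84.8573, 88) (0, 88)]  |A|=1264.9846
4. ⊥bis P3·P2 via (57.16,71.825): [(0, 69.4129) (12.7832, 60.9856) (84.8573, 88) (0, 88)]  |A|=1264.9846
5. ⊥bis P3·P4 via (29.95,45.345): [(0, 69.4129) (12.7832, 60.9856) (84.8573, 88) (0, 88)]  |A|=1264.9846
6. ⊥bis P3·P5 via (60.425,67.45): [(0, 69.4129) (12.7832, 60.9856) (84.8573, 88) (0, 88)]  |A|=1264.9846
7. ⊥bis P3·P6 via (52.17,60.995): [(0, 69.4129) (12.7832, 60.9856) (84.8573, 88) (0, 88)]  |A|=1264.9846
8. ⊥bis P3·P7 via (63.57,82.74): [(0, 69.4129) (12.7832, 60.9856) (63.5335, 80.0075) (63.6404, 88) (0, 88)]  |A|=1180.1966
9. ⊥bis P3·P8 via (35.775,67.565): [(34.2739, 69.0407) (63.5335, 80.0075) (63.6404, 88) (14.9878, 88)]  |A|=577.5523
10. ⊥bis P3·P9 via (51.695,44.305): [(34.2739, 69.0407) (63.5335, 80.0075) (63.6404, 88) (14.9878, 88)]  |A|=577.5523
11. canonical 4-gon: [(34.2739, 69.0407) (63.5335, 80.0075) (63.6404, 88) (14.9878, 88)]
12. shoelace: 577.5523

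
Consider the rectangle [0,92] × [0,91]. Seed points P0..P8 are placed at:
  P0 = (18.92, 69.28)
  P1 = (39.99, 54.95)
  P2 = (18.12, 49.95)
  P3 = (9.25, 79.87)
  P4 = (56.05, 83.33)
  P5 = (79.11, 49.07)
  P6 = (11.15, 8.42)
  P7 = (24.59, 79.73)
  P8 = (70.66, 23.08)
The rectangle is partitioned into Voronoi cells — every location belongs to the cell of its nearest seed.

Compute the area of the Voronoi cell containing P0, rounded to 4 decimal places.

Area of P0's cell: 352.3642

1. box [0,92]×[0,91]: [(0, 0) (92, 0) (92, 91) (0, 91)]
2. ⊥bis P0·P1 via (29.455,62.115): [(0, 18.8061) (49.1001, 91) (0, 91)]  |A|=1772.364
3. ⊥bis P0·P2 via (18.52,59.615): [(0, 60.3815) (27.5019, 59.2433) (49.1001, 91) (0, 91)]  |A|=1200.6629
4. ⊥bis P0·P3 via (14.085,74.575): [(0, 61.7136) (0, 60.3815) (27.5019, 59.2433) (49.1001, 91) (32.0727, 91)]  |A|=731.0168
5. ⊥bis P0·P4 via (37.485,76.305): [(31.9625, 90.8994) (0, 61.7136) (0, 60.3815) (27.5019, 59.2433) (38.0644, 74.7738)]  |A|=591.6761
6. ⊥bis P0·P5 via (49.015,59.175): [(31.9625, 90.8994) (0, 61.7136) (0, 60.3815) (27.5019, 59.2433) (38.0644, 74.7738)]  |A|=591.6761
7. ⊥bis P0·P6 via (15.035,38.85): [(31.9625, 90.8994) (0, 61.7136) (0, 60.3815) (27.5019, 59.2433) (38.0644, 74.7738)]  |A|=591.6761
8. ⊥bis P0·P7 via (21.755,74.505): [(16.8957, 77.1416) (0, 61.7136) (0, 60.3815) (27.5019, 59.2433) (33.5347, 68.1135)]  |A|=352.3642
9. ⊥bis P0·P8 via (44.79,46.18): [(16.8957, 77.1416) (0, 61.7136) (0, 60.3815) (27.5019, 59.2433) (33.5347, 68.1135)]  |A|=352.3642
10. canonical 5-gon: [(16.8957, 77.1416) (0, 61.7136) (0, 60.3815) (27.5019, 59.2433) (33.5347, 68.1135)]
11. shoelace: 352.3642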